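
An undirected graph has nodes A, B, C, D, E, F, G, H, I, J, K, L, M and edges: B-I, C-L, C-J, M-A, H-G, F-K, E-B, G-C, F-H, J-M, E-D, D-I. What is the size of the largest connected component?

Starting from B we can reach B, D, E, I. That is one component of size 4.
Starting from A we can reach A, C, F, G, H, J, K, L, M. That is one component of size 9.
The largest has 9 vertices.

9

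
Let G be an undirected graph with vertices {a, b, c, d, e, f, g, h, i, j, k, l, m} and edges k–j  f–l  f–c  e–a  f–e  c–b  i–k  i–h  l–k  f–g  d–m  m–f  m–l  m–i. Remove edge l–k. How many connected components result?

1

l and k are still connected via l-m-i-k, so the component count stays at 1.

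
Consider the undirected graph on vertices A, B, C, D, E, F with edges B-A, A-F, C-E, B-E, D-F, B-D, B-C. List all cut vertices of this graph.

B

Removing B increases the component count from 1 to 2, so B is a cut vertex.
By contrast removing F leaves 1 component; it is not a cut vertex. No other vertex is a cut vertex either.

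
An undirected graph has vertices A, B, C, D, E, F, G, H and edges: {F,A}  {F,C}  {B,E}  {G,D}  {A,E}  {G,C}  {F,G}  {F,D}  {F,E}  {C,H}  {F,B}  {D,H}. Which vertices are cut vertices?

Removing F increases the component count from 1 to 2, so F is a cut vertex.
By contrast removing B leaves 1 component; it is not a cut vertex. No other vertex is a cut vertex either.

F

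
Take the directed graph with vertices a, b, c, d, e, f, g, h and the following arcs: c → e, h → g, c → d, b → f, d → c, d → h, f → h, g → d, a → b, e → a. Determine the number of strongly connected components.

{a, b, c, d, e, f, g, h} are all mutually reachable — one SCC of size 8.
That gives 1 strongly connected component.

1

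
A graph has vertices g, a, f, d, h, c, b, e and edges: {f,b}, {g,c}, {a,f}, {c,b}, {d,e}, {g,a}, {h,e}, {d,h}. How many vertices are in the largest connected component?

5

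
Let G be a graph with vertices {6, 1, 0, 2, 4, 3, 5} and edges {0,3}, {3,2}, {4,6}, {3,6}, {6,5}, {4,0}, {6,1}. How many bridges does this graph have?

3

The edges on the cycle 4-0-3-6-4 are not bridges since each lies on that cycle.
But removing 3 - 2 disconnects 3 from 2; removing 6 - 1 disconnects 6 from 1; removing 6 - 5 disconnects 6 from 5 — these are bridges.
That makes 3 bridges.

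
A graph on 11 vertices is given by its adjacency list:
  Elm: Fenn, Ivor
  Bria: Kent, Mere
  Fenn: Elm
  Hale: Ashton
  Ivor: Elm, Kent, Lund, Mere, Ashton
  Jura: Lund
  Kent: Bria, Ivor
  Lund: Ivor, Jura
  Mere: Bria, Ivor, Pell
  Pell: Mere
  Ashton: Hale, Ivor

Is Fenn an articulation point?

No

Deleting Fenn leaves 1 component (was 1), so Fenn is not a cut vertex.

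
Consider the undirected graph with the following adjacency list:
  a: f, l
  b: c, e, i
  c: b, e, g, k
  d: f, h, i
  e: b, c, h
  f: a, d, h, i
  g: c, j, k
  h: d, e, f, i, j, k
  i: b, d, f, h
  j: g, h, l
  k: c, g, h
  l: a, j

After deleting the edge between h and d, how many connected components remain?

1

h and d are still connected via h-f-d, so the component count stays at 1.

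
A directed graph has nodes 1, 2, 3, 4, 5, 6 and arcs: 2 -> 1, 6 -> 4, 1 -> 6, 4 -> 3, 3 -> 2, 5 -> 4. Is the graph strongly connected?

There is no directed path from 2 to 5, so the graph is not strongly connected.

No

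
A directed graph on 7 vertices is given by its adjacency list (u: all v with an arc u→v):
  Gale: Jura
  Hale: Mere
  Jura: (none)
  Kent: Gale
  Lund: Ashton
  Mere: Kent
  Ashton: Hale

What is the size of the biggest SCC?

{Ashton} is an SCC by itself.
{Jura} is an SCC by itself.
{Lund} is an SCC by itself.
{Mere} is an SCC by itself.
{Hale} is an SCC by itself.
(and 2 more singleton SCCs)
The largest has 1 vertex.

1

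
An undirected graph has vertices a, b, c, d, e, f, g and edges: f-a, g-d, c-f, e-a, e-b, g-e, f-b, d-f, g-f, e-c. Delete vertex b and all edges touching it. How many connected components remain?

With b gone, the remaining components are: {a, c, d, e, f, g}.
That is 1 component.

1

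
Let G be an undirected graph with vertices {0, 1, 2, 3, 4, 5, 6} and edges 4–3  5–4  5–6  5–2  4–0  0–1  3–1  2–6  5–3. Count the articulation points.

1

Removing 5 increases the component count from 1 to 2, so 5 is a cut vertex.
By contrast removing 2 leaves 1 component; it is not a cut vertex. No other vertex is a cut vertex either.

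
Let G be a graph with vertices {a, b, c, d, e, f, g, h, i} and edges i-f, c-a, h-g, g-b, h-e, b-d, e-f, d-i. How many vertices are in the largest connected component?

7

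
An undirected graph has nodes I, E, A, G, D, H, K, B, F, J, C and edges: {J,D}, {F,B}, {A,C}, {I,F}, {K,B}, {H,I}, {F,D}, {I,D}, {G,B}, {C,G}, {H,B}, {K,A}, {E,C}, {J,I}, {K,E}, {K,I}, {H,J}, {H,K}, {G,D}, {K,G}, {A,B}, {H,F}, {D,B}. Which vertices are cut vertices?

none

Removing B, for instance, still leaves 1 component. No single vertex removal increases the component count — the graph has no articulation points.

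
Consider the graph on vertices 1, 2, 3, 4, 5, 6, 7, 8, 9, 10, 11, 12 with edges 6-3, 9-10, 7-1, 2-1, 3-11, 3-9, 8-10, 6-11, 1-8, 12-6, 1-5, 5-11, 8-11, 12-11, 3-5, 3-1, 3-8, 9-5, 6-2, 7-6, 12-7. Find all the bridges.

none

The edges on the cycle 12-7-6-12 are not bridges since each lies on that cycle.
Every edge lies on some cycle, so there are no bridges.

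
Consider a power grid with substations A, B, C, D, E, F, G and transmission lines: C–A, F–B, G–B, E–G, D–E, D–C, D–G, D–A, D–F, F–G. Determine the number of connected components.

1

Starting from A we can reach A, B, C, D, E, F, G. That is one component of size 7.
Total: 1 component.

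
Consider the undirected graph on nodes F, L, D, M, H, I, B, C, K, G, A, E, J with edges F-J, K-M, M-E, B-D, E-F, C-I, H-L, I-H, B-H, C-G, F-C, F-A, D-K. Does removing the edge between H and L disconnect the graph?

Removing H-L leaves no path between H and L: the component count goes from 1 to 2. So it is a bridge.

Yes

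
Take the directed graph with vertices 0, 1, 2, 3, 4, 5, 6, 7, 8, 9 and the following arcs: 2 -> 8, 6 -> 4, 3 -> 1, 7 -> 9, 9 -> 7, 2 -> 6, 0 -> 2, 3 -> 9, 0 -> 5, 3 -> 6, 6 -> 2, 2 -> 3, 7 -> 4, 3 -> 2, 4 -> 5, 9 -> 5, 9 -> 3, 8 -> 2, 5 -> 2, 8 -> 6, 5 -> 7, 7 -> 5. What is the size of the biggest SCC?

8

{2, 3, 4, 5, 6, 7, 8, 9} are all mutually reachable — one SCC of size 8.
{0} is an SCC by itself.
{1} is an SCC by itself.
The largest has 8 vertices.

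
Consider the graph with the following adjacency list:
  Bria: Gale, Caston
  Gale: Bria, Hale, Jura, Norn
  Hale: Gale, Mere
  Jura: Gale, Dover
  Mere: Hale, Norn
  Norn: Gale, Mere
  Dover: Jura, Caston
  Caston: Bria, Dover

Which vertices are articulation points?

Removing Gale increases the component count from 1 to 2, so Gale is a cut vertex.
By contrast removing Bria leaves 1 component; it is not a cut vertex. No other vertex is a cut vertex either.

Gale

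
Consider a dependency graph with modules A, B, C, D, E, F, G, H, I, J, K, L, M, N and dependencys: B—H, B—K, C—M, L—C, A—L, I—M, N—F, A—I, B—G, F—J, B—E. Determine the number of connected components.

4

D is isolated — a component by itself.
Starting from F we can reach F, J, N. That is one component of size 3.
Starting from B we can reach B, E, G, H, K. That is one component of size 5.
Starting from A we can reach A, C, I, L, M. That is one component of size 5.
Total: 4 components.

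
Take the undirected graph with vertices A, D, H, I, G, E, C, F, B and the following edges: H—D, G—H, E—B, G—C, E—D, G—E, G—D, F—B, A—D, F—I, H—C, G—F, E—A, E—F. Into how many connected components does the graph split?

1

Starting from A we can reach A, B, C, D, E, F, G, H, I. That is one component of size 9.
Total: 1 component.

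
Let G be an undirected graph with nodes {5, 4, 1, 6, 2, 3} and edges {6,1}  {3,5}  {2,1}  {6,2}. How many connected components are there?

4 is isolated — a component by itself.
Starting from 3 we can reach 3, 5. That is one component of size 2.
Starting from 1 we can reach 1, 2, 6. That is one component of size 3.
Total: 3 components.

3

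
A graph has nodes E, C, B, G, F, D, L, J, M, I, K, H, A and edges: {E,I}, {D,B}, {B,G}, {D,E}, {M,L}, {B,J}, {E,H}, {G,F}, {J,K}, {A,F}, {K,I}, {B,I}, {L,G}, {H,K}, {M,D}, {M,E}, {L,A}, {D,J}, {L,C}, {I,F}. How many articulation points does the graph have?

1

Removing L increases the component count from 1 to 2, so L is a cut vertex.
By contrast removing J leaves 1 component; it is not a cut vertex. No other vertex is a cut vertex either.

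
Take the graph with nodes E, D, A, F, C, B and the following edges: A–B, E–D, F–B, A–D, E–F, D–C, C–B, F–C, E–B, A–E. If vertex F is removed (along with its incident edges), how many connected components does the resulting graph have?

With F gone, the remaining components are: {A, B, C, D, E}.
That is 1 component.

1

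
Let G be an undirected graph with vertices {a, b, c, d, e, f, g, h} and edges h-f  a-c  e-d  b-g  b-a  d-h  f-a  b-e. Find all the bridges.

The edges on the cycle b-e-d-h-f-a-b are not bridges since each lies on that cycle.
But removing b-g disconnects b from g; removing a-c disconnects a from c — these are bridges.

a-c, b-g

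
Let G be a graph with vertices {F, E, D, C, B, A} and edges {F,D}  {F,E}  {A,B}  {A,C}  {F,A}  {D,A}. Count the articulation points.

Removing A increases the component count from 1 to 3, so A is a cut vertex.
Removing F increases the component count from 1 to 2, so F is a cut vertex.
By contrast removing D leaves 1 component; it is not a cut vertex. No other vertex is a cut vertex either.

2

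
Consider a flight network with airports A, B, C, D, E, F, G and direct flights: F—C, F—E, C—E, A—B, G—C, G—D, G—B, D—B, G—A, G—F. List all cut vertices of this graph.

G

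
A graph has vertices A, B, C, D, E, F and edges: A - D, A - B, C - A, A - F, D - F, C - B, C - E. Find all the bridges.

C-E

The edges on the cycle A-D-F-A are not bridges since each lies on that cycle.
But removing E - C disconnects E from C — this is a bridge.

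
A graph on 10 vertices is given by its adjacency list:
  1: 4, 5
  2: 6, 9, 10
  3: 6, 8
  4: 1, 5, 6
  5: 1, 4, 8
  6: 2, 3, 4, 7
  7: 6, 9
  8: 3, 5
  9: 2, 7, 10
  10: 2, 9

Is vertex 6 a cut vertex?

Deleting 6 raises the number of components from 1 to 2, so 6 is a cut vertex.

Yes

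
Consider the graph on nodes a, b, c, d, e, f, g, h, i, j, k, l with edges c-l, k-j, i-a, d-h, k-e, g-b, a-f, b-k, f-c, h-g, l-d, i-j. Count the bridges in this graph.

The edges on the cycle i-a-f-c-l-d-h-g-b-k-j-i are not bridges since each lies on that cycle.
But removing k-e disconnects k from e — this is a bridge.

1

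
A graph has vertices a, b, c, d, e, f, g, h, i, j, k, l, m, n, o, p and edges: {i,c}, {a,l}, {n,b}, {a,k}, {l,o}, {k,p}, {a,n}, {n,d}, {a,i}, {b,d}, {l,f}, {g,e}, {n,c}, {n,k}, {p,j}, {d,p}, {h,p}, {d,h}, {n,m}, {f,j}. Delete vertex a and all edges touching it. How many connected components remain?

2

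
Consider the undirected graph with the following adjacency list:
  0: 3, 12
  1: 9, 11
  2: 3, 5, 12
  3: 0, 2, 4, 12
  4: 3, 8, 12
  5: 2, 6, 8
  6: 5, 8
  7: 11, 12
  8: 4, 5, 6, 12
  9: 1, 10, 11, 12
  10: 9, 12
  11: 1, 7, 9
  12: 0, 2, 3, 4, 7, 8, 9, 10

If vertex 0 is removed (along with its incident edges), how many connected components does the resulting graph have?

1

With 0 gone, the remaining components are: {1, 2, 3, 4, 5, 6, 7, 8, 9, 10, 11, 12}.
That is 1 component.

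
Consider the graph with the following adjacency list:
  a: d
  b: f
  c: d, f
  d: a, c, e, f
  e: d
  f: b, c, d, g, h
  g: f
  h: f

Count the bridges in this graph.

The edges on the cycle d-f-c-d are not bridges since each lies on that cycle.
But removing d-e disconnects d from e; removing f-h disconnects f from h; removing d-a disconnects d from a; removing f-g disconnects f from g — these are bridges.
In total 5 edges are bridges.

5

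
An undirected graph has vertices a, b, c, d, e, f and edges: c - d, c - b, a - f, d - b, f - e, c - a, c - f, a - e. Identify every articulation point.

Removing c increases the component count from 1 to 2, so c is a cut vertex.
By contrast removing a leaves 1 component; it is not a cut vertex. No other vertex is a cut vertex either.

c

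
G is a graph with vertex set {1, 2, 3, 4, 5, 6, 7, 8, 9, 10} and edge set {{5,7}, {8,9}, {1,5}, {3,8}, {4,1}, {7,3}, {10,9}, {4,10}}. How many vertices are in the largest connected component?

8

6 is isolated — a component by itself.
2 is isolated — a component by itself.
Starting from 1 we can reach 1, 3, 4, 5, 7, 8, 9, 10. That is one component of size 8.
The largest has 8 vertices.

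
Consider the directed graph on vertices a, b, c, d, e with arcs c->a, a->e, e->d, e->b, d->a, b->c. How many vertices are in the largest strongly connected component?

5

{a, b, c, d, e} are all mutually reachable — one SCC of size 5.
The largest has 5 vertices.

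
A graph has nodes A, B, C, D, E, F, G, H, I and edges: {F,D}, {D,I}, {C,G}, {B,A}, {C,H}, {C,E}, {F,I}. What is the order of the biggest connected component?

4

Starting from A we can reach A, B. That is one component of size 2.
Starting from D we can reach D, F, I. That is one component of size 3.
Starting from C we can reach C, E, G, H. That is one component of size 4.
The largest has 4 vertices.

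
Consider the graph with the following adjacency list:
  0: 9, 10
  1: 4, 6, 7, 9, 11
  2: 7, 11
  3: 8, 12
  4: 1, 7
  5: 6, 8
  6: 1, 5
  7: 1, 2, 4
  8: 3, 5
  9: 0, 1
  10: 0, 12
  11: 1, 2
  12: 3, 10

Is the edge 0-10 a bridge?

After removing 0-10, the path 0-9-1-6-5-8-3-12-10 still connects them, so the edge is not a bridge.

No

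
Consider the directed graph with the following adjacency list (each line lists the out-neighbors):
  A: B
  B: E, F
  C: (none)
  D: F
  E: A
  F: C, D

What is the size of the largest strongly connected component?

3

{A, B, E} are all mutually reachable — one SCC of size 3.
{D, F} are all mutually reachable — one SCC of size 2.
{C} is an SCC by itself.
The largest has 3 vertices.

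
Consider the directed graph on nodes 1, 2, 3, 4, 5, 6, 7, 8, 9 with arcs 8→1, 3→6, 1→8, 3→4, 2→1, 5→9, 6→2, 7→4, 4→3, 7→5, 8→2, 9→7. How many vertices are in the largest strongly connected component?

{1, 2, 8} are all mutually reachable — one SCC of size 3.
{5, 7, 9} are all mutually reachable — one SCC of size 3.
{3, 4} are all mutually reachable — one SCC of size 2.
{6} is an SCC by itself.
The largest has 3 vertices.

3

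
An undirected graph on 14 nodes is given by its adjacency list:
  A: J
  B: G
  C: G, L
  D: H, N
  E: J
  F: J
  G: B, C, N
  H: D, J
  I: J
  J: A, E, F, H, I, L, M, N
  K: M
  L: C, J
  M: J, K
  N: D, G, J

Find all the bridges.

A-J, B-G, E-J, F-J, I-J, J-M, K-M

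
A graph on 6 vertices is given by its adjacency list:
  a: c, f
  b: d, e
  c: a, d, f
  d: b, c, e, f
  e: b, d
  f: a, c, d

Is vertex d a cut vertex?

Yes

Deleting d raises the number of components from 1 to 2, so d is a cut vertex.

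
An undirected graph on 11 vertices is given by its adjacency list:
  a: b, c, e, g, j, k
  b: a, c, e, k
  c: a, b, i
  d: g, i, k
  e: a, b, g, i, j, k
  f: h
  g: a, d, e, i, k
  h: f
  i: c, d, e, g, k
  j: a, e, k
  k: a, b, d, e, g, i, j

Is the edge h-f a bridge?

Yes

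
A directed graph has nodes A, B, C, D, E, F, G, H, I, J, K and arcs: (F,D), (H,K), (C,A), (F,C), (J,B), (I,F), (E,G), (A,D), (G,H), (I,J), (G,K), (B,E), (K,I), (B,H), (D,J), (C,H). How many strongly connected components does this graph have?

{A, B, C, D, E, F, G, H, I, J, K} are all mutually reachable — one SCC of size 11.
That gives 1 strongly connected component.

1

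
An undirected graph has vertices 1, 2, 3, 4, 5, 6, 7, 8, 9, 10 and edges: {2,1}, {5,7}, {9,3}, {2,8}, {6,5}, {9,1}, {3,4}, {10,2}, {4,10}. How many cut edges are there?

3

The edges on the cycle 9-3-4-10-2-1-9 are not bridges since each lies on that cycle.
But removing 5–7 disconnects 5 from 7; removing 2–8 disconnects 2 from 8; removing 5–6 disconnects 5 from 6 — these are bridges.
That makes 3 bridges.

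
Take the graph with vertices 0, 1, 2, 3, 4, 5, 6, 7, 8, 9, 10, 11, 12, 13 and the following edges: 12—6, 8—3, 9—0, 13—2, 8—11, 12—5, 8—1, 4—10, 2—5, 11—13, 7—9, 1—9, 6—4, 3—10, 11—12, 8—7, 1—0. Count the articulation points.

Removing 8 increases the component count from 1 to 2, so 8 is a cut vertex.
By contrast removing 10 leaves 1 component; it is not a cut vertex. No other vertex is a cut vertex either.

1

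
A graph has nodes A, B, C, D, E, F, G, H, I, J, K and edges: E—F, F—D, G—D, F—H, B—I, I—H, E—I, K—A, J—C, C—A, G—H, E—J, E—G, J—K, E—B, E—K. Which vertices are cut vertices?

Removing E increases the component count from 1 to 2, so E is a cut vertex.
By contrast removing H leaves 1 component; it is not a cut vertex. No other vertex is a cut vertex either.

E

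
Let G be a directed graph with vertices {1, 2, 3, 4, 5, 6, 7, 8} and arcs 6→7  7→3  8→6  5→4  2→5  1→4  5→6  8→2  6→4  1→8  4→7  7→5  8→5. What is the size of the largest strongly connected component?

{4, 5, 6, 7} are all mutually reachable — one SCC of size 4.
{3} is an SCC by itself.
{1} is an SCC by itself.
{2} is an SCC by itself.
{8} is an SCC by itself.
The largest has 4 vertices.

4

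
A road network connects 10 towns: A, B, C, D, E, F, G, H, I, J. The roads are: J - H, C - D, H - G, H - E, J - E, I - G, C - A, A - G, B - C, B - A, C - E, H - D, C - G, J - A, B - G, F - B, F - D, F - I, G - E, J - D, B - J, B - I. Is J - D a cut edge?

After removing J - D, the path J-H-D still connects them, so the edge is not a bridge.

No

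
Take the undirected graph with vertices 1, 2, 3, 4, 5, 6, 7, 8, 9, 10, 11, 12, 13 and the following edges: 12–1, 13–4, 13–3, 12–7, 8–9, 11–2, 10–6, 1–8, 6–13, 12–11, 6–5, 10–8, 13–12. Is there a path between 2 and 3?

Yes

From 2 we can reach 1, 2, 3, 4, 5, 6, 7, 8, 9, 10, 11, 12, 13, which includes 3.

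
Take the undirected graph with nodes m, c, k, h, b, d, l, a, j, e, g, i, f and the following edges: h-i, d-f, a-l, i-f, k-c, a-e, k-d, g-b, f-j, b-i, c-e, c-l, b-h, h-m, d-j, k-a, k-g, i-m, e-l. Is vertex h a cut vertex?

Deleting h leaves 1 component (was 1) (its neighbors b, i, m remain connected to each other), so h is not a cut vertex.

No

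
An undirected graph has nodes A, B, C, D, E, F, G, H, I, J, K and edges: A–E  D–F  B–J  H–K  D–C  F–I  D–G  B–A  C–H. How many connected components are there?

2

Starting from A we can reach A, B, E, J. That is one component of size 4.
Starting from C we can reach C, D, F, G, H, I, K. That is one component of size 7.
Total: 2 components.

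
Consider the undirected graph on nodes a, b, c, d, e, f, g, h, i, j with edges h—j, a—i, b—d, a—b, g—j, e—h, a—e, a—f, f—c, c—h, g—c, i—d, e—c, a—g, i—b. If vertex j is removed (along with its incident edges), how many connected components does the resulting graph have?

1

With j gone, the remaining components are: {a, b, c, d, e, f, g, h, i}.
That is 1 component.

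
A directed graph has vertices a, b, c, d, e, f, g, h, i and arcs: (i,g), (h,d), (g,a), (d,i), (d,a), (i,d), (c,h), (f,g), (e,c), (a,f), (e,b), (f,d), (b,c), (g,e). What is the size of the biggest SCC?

9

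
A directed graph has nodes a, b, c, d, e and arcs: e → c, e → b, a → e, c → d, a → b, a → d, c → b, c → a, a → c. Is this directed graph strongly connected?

There is no directed path from d to a, so the graph is not strongly connected.

No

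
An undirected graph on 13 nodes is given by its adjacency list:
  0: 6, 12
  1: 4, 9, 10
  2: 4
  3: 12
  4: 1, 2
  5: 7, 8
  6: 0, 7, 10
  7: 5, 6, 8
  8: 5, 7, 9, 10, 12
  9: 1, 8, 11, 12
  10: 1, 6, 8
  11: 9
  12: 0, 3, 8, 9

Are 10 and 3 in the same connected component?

Yes

From 10 we can reach 0, 1, 2, 3, 4, 5, 6, 7, 8, 9, 10, 11, 12, which includes 3.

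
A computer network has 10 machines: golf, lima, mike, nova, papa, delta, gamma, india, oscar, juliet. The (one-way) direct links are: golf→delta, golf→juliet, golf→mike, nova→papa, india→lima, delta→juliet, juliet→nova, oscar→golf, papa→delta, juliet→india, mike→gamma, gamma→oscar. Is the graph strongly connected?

No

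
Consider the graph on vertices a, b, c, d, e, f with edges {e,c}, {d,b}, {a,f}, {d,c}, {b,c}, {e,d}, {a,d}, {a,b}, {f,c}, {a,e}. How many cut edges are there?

The edges on the cycle a-e-c-b-a are not bridges since each lies on that cycle.
Every edge lies on some cycle, so there are no bridges.

0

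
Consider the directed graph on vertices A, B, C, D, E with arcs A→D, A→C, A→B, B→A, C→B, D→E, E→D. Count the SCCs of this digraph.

2

{A, B, C} are all mutually reachable — one SCC of size 3.
{D, E} are all mutually reachable — one SCC of size 2.
That gives 2 strongly connected components.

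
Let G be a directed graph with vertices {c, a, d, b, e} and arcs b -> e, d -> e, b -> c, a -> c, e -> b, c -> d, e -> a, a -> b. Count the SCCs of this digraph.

{a, b, c, d, e} are all mutually reachable — one SCC of size 5.
That gives 1 strongly connected component.

1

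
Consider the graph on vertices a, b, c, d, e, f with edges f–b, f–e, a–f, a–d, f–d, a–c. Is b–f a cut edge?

Yes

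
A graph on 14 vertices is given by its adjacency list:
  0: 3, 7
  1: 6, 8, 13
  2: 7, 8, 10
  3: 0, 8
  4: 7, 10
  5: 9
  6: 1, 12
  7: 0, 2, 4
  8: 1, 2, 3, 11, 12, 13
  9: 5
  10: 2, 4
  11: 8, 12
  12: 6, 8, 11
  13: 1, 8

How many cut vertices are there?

Removing 8 increases the component count from 2 to 3, so 8 is a cut vertex.
By contrast removing 6 leaves 2 components; it is not a cut vertex. No other vertex is a cut vertex either.

1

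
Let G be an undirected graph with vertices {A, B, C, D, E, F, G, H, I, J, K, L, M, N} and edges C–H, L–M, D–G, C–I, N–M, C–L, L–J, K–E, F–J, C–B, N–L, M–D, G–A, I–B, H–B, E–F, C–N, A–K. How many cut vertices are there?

Removing C increases the component count from 1 to 2, so C is a cut vertex.
By contrast removing A leaves 1 component; it is not a cut vertex. No other vertex is a cut vertex either.

1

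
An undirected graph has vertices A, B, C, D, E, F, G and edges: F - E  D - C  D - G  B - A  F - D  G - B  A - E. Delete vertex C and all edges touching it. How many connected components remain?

With C gone, the remaining components are: {A, B, D, E, F, G}.
That is 1 component.

1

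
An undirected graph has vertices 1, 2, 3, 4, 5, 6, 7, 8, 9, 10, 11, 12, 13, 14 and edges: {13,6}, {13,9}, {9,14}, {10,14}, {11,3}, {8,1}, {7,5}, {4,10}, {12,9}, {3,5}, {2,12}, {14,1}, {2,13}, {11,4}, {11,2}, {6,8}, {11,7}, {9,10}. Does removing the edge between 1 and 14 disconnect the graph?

After removing 1—14, the path 1-8-6-13-9-14 still connects them, so the edge is not a bridge.

No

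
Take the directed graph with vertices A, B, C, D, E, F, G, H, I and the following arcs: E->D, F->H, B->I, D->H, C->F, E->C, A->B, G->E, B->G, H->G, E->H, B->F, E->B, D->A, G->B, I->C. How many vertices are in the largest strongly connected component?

9

{A, B, C, D, E, F, G, H, I} are all mutually reachable — one SCC of size 9.
The largest has 9 vertices.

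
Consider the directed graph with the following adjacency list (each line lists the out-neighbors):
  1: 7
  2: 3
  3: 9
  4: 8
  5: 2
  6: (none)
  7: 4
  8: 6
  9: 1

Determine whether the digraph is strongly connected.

No

There is no directed path from 1 to 3, so the graph is not strongly connected.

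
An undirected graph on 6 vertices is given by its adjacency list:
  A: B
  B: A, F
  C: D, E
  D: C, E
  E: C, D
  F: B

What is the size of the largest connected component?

3

Starting from C we can reach C, D, E. That is one component of size 3.
Starting from A we can reach A, B, F. That is one component of size 3.
The largest has 3 vertices.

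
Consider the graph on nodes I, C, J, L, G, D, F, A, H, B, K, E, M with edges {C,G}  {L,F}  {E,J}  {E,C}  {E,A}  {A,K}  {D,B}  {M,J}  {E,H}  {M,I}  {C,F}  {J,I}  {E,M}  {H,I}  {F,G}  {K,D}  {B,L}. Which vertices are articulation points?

E

Removing E increases the component count from 1 to 2, so E is a cut vertex.
By contrast removing J leaves 1 component; it is not a cut vertex. No other vertex is a cut vertex either.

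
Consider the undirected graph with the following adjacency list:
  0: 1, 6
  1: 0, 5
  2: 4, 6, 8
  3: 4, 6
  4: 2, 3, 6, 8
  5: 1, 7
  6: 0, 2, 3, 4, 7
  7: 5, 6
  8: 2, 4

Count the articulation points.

1

Removing 6 increases the component count from 1 to 2, so 6 is a cut vertex.
By contrast removing 8 leaves 1 component; it is not a cut vertex. No other vertex is a cut vertex either.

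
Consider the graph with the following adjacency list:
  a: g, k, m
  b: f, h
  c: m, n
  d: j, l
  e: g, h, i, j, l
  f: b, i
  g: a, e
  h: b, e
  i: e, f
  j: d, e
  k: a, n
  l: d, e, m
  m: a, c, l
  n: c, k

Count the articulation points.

Removing e increases the component count from 1 to 2, so e is a cut vertex.
By contrast removing h leaves 1 component; it is not a cut vertex. No other vertex is a cut vertex either.

1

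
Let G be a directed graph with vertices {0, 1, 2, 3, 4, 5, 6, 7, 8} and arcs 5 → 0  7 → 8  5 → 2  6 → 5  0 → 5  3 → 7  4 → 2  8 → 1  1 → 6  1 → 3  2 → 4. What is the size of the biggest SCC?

{1, 3, 7, 8} are all mutually reachable — one SCC of size 4.
{0, 5} are all mutually reachable — one SCC of size 2.
{2, 4} are all mutually reachable — one SCC of size 2.
{6} is an SCC by itself.
The largest has 4 vertices.

4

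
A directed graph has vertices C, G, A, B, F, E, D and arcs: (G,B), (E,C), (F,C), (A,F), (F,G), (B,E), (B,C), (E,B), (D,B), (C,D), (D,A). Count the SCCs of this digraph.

1

{A, B, C, D, E, F, G} are all mutually reachable — one SCC of size 7.
That gives 1 strongly connected component.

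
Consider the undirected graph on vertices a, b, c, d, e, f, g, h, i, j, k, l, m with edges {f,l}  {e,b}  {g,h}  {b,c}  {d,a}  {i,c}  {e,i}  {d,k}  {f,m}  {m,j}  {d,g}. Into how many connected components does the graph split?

Starting from b we can reach b, c, e, i. That is one component of size 4.
Starting from f we can reach f, j, l, m. That is one component of size 4.
Starting from a we can reach a, d, g, h, k. That is one component of size 5.
Total: 3 components.

3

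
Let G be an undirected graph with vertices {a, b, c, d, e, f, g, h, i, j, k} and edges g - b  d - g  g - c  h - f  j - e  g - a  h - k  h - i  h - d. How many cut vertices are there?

3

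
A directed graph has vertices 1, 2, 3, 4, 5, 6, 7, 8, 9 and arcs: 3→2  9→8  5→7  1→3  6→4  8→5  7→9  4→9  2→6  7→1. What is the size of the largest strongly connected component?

9

{1, 2, 3, 4, 5, 6, 7, 8, 9} are all mutually reachable — one SCC of size 9.
The largest has 9 vertices.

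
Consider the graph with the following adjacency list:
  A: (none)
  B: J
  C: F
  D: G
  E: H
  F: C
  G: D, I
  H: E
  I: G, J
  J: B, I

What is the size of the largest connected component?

5

A is isolated — a component by itself.
Starting from E we can reach E, H. That is one component of size 2.
Starting from C we can reach C, F. That is one component of size 2.
Starting from B we can reach B, D, G, I, J. That is one component of size 5.
The largest has 5 vertices.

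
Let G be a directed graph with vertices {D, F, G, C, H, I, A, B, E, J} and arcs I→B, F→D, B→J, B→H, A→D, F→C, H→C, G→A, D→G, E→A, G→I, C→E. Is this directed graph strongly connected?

There is no directed path from J to C, so the graph is not strongly connected.

No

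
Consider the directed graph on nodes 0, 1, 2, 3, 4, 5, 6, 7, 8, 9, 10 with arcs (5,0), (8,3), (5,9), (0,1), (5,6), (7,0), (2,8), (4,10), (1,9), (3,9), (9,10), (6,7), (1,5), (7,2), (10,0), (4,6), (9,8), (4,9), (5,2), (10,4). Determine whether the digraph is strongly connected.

Yes

From 7 we can reach every vertex (0, 1, 2, 3, 4, 5, 6, 7, 8, 9, 10), and every vertex can reach 7 (0, 1, 2, 3, 4, 5, 6, 7, 8, 9, 10). So the whole graph is one strongly connected component.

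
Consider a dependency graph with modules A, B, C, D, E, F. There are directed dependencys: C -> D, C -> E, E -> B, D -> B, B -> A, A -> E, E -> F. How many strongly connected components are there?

{A, B, E} are all mutually reachable — one SCC of size 3.
{D} is an SCC by itself.
{F} is an SCC by itself.
{C} is an SCC by itself.
That gives 4 strongly connected components.

4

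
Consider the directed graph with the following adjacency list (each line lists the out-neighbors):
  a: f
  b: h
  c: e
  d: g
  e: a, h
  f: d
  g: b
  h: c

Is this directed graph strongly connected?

Yes

From d we can reach every vertex (a, b, c, d, e, f, g, h), and every vertex can reach d (a, b, c, d, e, f, g, h). So the whole graph is one strongly connected component.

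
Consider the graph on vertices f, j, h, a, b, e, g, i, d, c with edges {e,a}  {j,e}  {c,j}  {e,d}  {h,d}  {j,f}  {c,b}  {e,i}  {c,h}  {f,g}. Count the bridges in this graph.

5

The edges on the cycle c-j-e-d-h-c are not bridges since each lies on that cycle.
But removing e - i disconnects e from i; removing f - j disconnects f from j; removing a - e disconnects a from e; removing c - b disconnects c from b — these are bridges.
In total 5 edges are bridges.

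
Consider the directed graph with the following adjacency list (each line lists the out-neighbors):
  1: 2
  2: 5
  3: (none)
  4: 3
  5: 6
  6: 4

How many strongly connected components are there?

6

{1} is an SCC by itself.
{3} is an SCC by itself.
{6} is an SCC by itself.
{4} is an SCC by itself.
{5} is an SCC by itself.
(and 1 more singleton SCC)
That gives 6 strongly connected components.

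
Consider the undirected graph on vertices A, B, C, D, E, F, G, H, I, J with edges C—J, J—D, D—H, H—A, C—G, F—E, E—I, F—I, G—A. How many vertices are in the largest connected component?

6

B is isolated — a component by itself.
Starting from E we can reach E, F, I. That is one component of size 3.
Starting from A we can reach A, C, D, G, H, J. That is one component of size 6.
The largest has 6 vertices.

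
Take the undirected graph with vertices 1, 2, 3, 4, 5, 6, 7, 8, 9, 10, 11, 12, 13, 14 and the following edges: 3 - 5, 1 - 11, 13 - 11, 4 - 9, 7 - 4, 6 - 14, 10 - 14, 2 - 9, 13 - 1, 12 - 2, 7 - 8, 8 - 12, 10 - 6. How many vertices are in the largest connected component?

Starting from 3 we can reach 3, 5. That is one component of size 2.
Starting from 6 we can reach 6, 10, 14. That is one component of size 3.
Starting from 1 we can reach 1, 11, 13. That is one component of size 3.
Starting from 2 we can reach 2, 4, 7, 8, 9, 12. That is one component of size 6.
The largest has 6 vertices.

6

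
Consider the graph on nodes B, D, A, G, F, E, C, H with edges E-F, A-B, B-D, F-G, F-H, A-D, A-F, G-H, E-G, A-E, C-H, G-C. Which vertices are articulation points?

Removing A increases the component count from 1 to 2, so A is a cut vertex.
By contrast removing H leaves 1 component; it is not a cut vertex. No other vertex is a cut vertex either.

A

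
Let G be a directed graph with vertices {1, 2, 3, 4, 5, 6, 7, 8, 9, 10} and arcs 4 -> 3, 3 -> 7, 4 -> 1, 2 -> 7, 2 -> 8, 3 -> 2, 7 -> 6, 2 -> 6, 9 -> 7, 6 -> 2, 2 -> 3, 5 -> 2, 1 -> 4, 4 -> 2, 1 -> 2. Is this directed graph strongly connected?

No

There is no directed path from 1 to 9, so the graph is not strongly connected.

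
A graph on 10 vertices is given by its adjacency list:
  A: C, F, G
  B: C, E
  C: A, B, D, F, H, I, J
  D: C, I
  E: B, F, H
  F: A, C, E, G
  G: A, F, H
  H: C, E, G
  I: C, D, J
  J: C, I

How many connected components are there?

1

Starting from A we can reach A, B, C, D, E, F, G, H, I, J. That is one component of size 10.
Total: 1 component.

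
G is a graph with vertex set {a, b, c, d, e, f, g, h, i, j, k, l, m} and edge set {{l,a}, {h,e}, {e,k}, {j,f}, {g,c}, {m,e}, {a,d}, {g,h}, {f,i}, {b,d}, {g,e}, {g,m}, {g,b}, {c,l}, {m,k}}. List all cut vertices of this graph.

Removing f increases the component count from 2 to 3, so f is a cut vertex.
Removing g increases the component count from 2 to 3, so g is a cut vertex.
By contrast removing m leaves 2 components; it is not a cut vertex. No other vertex is a cut vertex either.

f, g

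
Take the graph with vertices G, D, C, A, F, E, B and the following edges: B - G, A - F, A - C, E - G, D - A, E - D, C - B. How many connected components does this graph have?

1

Starting from A we can reach A, B, C, D, E, F, G. That is one component of size 7.
Total: 1 component.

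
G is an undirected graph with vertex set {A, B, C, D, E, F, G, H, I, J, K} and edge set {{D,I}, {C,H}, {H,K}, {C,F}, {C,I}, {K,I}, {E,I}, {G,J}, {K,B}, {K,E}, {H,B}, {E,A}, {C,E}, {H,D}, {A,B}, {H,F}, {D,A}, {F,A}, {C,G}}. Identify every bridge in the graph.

C-G, G-J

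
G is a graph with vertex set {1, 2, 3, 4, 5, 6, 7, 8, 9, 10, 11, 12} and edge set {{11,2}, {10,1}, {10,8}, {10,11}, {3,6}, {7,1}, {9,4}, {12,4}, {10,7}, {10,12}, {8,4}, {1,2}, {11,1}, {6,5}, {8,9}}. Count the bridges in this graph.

2

The edges on the cycle 8-9-4-8 are not bridges since each lies on that cycle.
But removing 6-5 disconnects 6 from 5; removing 3-6 disconnects 3 from 6 — these are bridges.
That makes 2 bridges.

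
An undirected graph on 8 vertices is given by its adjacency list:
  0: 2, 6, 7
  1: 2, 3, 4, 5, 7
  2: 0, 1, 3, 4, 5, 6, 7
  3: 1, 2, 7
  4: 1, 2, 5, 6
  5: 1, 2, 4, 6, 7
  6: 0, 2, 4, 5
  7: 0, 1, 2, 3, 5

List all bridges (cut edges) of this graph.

The edges on the cycle 5-1-4-5 are not bridges since each lies on that cycle.
Every edge lies on some cycle, so there are no bridges.

none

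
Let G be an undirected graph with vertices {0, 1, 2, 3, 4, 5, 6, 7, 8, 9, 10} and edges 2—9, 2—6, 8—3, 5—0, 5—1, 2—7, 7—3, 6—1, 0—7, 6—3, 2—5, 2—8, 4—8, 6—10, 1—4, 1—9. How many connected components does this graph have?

1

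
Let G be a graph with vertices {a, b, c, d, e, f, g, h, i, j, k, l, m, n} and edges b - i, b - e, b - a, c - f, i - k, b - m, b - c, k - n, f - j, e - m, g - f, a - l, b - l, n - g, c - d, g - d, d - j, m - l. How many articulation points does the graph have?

Removing b increases the component count from 2 to 3, so b is a cut vertex.
By contrast removing e leaves 2 components; it is not a cut vertex. No other vertex is a cut vertex either.

1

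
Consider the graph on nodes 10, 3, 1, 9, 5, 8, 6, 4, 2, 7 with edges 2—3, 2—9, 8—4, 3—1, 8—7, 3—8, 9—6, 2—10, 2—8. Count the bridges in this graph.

The edges on the cycle 2-3-8-2 are not bridges since each lies on that cycle.
But removing 8—7 disconnects 8 from 7; removing 2—10 disconnects 2 from 10; removing 6—9 disconnects 6 from 9; removing 8—4 disconnects 8 from 4 — these are bridges.
In total 6 edges are bridges.

6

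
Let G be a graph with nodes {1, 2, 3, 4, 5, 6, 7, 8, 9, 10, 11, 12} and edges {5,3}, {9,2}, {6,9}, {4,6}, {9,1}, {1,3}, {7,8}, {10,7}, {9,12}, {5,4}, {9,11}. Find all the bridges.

The edges on the cycle 5-4-6-9-1-3-5 are not bridges since each lies on that cycle.
But removing 10–7 disconnects 10 from 7; removing 9–2 disconnects 9 from 2; removing 9–11 disconnects 9 from 11; removing 12–9 disconnects 12 from 9 — these are bridges.
In total 5 edges are bridges.

10-7, 11-9, 12-9, 2-9, 7-8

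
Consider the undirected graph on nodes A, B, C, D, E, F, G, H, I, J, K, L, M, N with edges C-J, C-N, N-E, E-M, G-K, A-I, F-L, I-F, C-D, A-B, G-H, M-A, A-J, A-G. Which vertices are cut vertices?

A, C, F, G, I

Removing A increases the component count from 1 to 4, so A is a cut vertex.
Removing C increases the component count from 1 to 2, so C is a cut vertex.
Removing F increases the component count from 1 to 2, so F is a cut vertex.
Likewise G, I are cut vertices.
By contrast removing D leaves 1 component; it is not a cut vertex. No other vertex is a cut vertex either.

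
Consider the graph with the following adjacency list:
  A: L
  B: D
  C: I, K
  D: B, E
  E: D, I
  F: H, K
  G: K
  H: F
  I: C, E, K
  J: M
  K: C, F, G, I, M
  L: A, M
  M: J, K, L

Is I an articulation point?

Yes

Deleting I raises the number of components from 1 to 2, so I is a cut vertex.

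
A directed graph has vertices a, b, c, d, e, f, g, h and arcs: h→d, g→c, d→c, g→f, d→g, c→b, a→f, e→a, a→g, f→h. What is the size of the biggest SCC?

4

{d, f, g, h} are all mutually reachable — one SCC of size 4.
{a} is an SCC by itself.
{e} is an SCC by itself.
{b} is an SCC by itself.
{c} is an SCC by itself.
The largest has 4 vertices.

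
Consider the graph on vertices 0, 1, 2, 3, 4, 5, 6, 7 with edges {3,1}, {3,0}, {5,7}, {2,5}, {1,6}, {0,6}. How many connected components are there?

4 is isolated — a component by itself.
Starting from 2 we can reach 2, 5, 7. That is one component of size 3.
Starting from 0 we can reach 0, 1, 3, 6. That is one component of size 4.
Total: 3 components.

3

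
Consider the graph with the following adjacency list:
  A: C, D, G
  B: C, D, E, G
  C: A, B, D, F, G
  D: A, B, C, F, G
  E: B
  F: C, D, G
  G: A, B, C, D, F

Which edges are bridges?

The edges on the cycle G-C-A-G are not bridges since each lies on that cycle.
But removing E-B disconnects E from B — this is a bridge.

B-E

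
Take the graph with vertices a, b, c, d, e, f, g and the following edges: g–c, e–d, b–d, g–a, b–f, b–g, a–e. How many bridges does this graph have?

The edges on the cycle b-g-a-e-d-b are not bridges since each lies on that cycle.
But removing g–c disconnects g from c; removing b–f disconnects b from f — these are bridges.
That makes 2 bridges.

2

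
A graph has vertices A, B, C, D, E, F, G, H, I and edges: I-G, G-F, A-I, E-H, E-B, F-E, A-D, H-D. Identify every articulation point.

Removing E increases the component count from 2 to 3, so E is a cut vertex.
By contrast removing G leaves 2 components; it is not a cut vertex. No other vertex is a cut vertex either.

E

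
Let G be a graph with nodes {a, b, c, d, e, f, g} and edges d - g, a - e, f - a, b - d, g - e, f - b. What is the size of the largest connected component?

6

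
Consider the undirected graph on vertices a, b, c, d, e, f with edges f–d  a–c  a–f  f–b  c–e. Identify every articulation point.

a, c, f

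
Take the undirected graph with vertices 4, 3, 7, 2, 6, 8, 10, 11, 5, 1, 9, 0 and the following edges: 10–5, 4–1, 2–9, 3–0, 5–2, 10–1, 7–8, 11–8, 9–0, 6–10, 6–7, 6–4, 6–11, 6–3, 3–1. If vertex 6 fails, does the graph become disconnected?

Deleting 6 raises the number of components from 1 to 2, so 6 is a cut vertex.

Yes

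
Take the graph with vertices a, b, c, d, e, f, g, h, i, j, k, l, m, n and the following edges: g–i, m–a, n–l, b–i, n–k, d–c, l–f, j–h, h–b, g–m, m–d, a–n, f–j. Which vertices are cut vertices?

Removing d increases the component count from 2 to 3, so d is a cut vertex.
Removing m increases the component count from 2 to 3, so m is a cut vertex.
Removing n increases the component count from 2 to 3, so n is a cut vertex.
By contrast removing b leaves 2 components; it is not a cut vertex. No other vertex is a cut vertex either.

d, m, n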